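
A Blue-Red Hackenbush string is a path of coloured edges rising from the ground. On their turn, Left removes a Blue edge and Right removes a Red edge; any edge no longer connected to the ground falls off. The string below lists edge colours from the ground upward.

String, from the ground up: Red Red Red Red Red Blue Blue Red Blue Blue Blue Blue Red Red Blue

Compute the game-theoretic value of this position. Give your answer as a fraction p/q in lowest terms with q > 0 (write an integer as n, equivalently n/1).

Prefix values for Red Red Red Red Red Blue Blue Red Blue Blue Blue Blue Red Red Blue via {L|R} + simplicity:
R: Left { none }, Right { 0 } — simplest -1
RR: Left { none }, Right { -1, 0 } — simplest -2
RRR: Left { none }, Right { -2, -1, 0 } — simplest -3
RRRR: Left { none }, Right { -3, -2, -1, 0 } — simplest -4
RRRRR: Left { none }, Right { -4, -3, -2, -1, 0 } — simplest -5
RRRRRB: Left { -5 }, Right { -4, -3, -2, -1, 0 } — simplest -9/2
RRRRRBB: Left { -5, -9/2 }, Right { -4, -3, -2, -1, 0 } — simplest -17/4
RRRRRBBR: Left { -5, -9/2 }, Right { -17/4, -4, -3, -2, -1, 0 } — simplest -35/8
RRRRRBBRB: Left { -5, -9/2, -35/8 }, Right { -17/4, -4, -3, -2, -1, 0 } — simplest -69/16
RRRRRBBRBB: Left { -5, -9/2, -35/8, -69/16 }, Right { -17/4, -4, -3, -2, -1, 0 } — simplest -137/32
RRRRRBBRBBB: Left { -5, -9/2, -35/8, -69/16, -137/32 }, Right { -17/4, -4, -3, -2, -1, 0 } — simplest -273/64
RRRRRBBRBBBB: Left { -5, -9/2, -35/8, -69/16, -137/32, -273/64 }, Right { -17/4, -4, -3, -2, -1, 0 } — simplest -545/128
RRRRRBBRBBBBR: Left { -5, -9/2, -35/8, -69/16, -137/32, -273/64 }, Right { -545/128, -17/4, -4, -3, -2, -1, 0 } — simplest -1091/256
RRRRRBBRBBBBRR: Left { -5, -9/2, -35/8, -69/16, -137/32, -273/64 }, Right { -1091/256, -545/128, -17/4, -4, -3, -2, -1, 0 } — simplest -2183/512
RRRRRBBRBBBBRRB: Left { -5, -9/2, -35/8, -69/16, -137/32, -273/64, -2183/512 }, Right { -1091/256, -545/128, -17/4, -4, -3, -2, -1, 0 } — simplest -4365/1024

-4365/1024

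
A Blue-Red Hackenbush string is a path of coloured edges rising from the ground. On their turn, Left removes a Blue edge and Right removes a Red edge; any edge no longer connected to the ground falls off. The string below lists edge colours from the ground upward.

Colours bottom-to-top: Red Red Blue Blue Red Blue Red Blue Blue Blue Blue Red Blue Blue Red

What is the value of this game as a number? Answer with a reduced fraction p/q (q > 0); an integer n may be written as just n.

-10771/8192

v_1 [R]  L=[∅]  R=[0]  -> -1
v_2 [RR]  L=[∅]  R=[-1, 0]  -> -2
v_3 [RRB]  L=[-2]  R=[-1, 0]  -> -3/2
v_4 [RRBB]  L=[-2, -3/2]  R=[-1, 0]  -> -5/4
v_5 [RRBBR]  L=[-2, -3/2]  R=[-5/4, -1, 0]  -> -11/8
v_6 [RRBBRB]  L=[-2, -3/2, -11/8]  R=[-5/4, -1, 0]  -> -21/16
v_7 [RRBBRBR]  L=[-2, -3/2, -11/8]  R=[-21/16, -5/4, -1, 0]  -> -43/32
v_8 [RRBBRBRB]  L=[-2, -3/2, -11/8, -43/32]  R=[-21/16, -5/4, -1, 0]  -> -85/64
v_9 [RRBBRBRBB]  L=[-2, -3/2, -11/8, -43/32, -85/64]  R=[-21/16, -5/4, -1, 0]  -> -169/128
v_10 [RRBBRBRBBB]  L=[-2, -3/2, -11/8, -43/32, -85/64, -169/128]  R=[-21/16, -5/4, -1, 0]  -> -337/256
v_11 [RRBBRBRBBBB]  L=[-2, -3/2, -11/8, -43/32, -85/64, -169/128, -337/256]  R=[-21/16, -5/4, -1, 0]  -> -673/512
v_12 [RRBBRBRBBBBR]  L=[-2, -3/2, -11/8, -43/32, -85/64, -169/128, -337/256]  R=[-673/512, -21/16, -5/4, -1, 0]  -> -1347/1024
v_13 [RRBBRBRBBBBRB]  L=[-2, -3/2, -11/8, -43/32, -85/64, -169/128, -337/256, -1347/1024]  R=[-673/512, -21/16, -5/4, -1, 0]  -> -2693/2048
v_14 [RRBBRBRBBBBRBB]  L=[-2, -3/2, -11/8, -43/32, -85/64, -169/128, -337/256, -1347/1024, -2693/2048]  R=[-673/512, -21/16, -5/4, -1, 0]  -> -5385/4096
v_15 [RRBBRBRBBBBRBBR]  L=[-2, -3/2, -11/8, -43/32, -85/64, -169/128, -337/256, -1347/1024, -2693/2048]  R=[-5385/4096, -673/512, -21/16, -5/4, -1, 0]  -> -10771/8192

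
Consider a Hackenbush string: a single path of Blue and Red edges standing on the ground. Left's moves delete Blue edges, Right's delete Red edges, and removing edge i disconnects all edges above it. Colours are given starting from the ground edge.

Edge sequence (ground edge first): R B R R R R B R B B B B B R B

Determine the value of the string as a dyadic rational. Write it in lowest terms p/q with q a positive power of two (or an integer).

g_1 [R]  L=[]  R=[0]  ⇒ -1
g_2 [RB]  L=[-1]  R=[0]  ⇒ -1/2
g_3 [RBR]  L=[-1]  R=[-1/2,0]  ⇒ -3/4
g_4 [RBRR]  L=[-1]  R=[-3/4,-1/2,0]  ⇒ -7/8
g_5 [RBRRR]  L=[-1]  R=[-7/8,-3/4,-1/2,0]  ⇒ -15/16
g_6 [RBRRRR]  L=[-1]  R=[-15/16,-7/8,-3/4,-1/2,0]  ⇒ -31/32
g_7 [RBRRRRB]  L=[-1,-31/32]  R=[-15/16,-7/8,-3/4,-1/2,0]  ⇒ -61/64
g_8 [RBRRRRBR]  L=[-1,-31/32]  R=[-61/64,-15/16,-7/8,-3/4,-1/2,0]  ⇒ -123/128
g_9 [RBRRRRBRB]  L=[-1,-31/32,-123/128]  R=[-61/64,-15/16,-7/8,-3/4,-1/2,0]  ⇒ -245/256
g_10 [RBRRRRBRBB]  L=[-1,-31/32,-123/128,-245/256]  R=[-61/64,-15/16,-7/8,-3/4,-1/2,0]  ⇒ -489/512
g_11 [RBRRRRBRBBB]  L=[-1,-31/32,-123/128,-245/256,-489/512]  R=[-61/64,-15/16,-7/8,-3/4,-1/2,0]  ⇒ -977/1024
g_12 [RBRRRRBRBBBB]  L=[-1,-31/32,-123/128,-245/256,-489/512,-977/1024]  R=[-61/64,-15/16,-7/8,-3/4,-1/2,0]  ⇒ -1953/2048
g_13 [RBRRRRBRBBBBB]  L=[-1,-31/32,-123/128,-245/256,-489/512,-977/1024,-1953/2048]  R=[-61/64,-15/16,-7/8,-3/4,-1/2,0]  ⇒ -3905/4096
g_14 [RBRRRRBRBBBBBR]  L=[-1,-31/32,-123/128,-245/256,-489/512,-977/1024,-1953/2048]  R=[-3905/4096,-61/64,-15/16,-7/8,-3/4,-1/2,0]  ⇒ -7811/8192
g_15 [RBRRRRBRBBBBBRB]  L=[-1,-31/32,-123/128,-245/256,-489/512,-977/1024,-1953/2048,-7811/8192]  R=[-3905/4096,-61/64,-15/16,-7/8,-3/4,-1/2,0]  ⇒ -15621/16384

-15621/16384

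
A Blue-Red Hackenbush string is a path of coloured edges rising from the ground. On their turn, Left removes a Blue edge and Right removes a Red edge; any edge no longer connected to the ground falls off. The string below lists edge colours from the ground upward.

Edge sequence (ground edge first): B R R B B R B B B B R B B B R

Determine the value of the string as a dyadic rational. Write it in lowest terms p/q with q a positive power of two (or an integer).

Prefix values for B R R B B R B B B B R B B B R via {L|R} + simplicity:
edge 1 of 15 (B): { 0 | — } — 1
edge 2 of 15 (R): { 0 | 1 } — 1/2
edge 3 of 15 (R): { 0 | 1/2, 1 } — 1/4
edge 4 of 15 (B): { 0, 1/4 | 1/2, 1 } — 3/8
edge 5 of 15 (B): { 0, 1/4, 3/8 | 1/2, 1 } — 7/16
edge 6 of 15 (R): { 0, 1/4, 3/8 | 7/16, 1/2, 1 } — 13/32
edge 7 of 15 (B): { 0, 1/4, 3/8, 13/32 | 7/16, 1/2, 1 } — 27/64
edge 8 of 15 (B): { 0, 1/4, 3/8, 13/32, 27/64 | 7/16, 1/2, 1 } — 55/128
edge 9 of 15 (B): { 0, 1/4, 3/8, 13/32, 27/64, 55/128 | 7/16, 1/2, 1 } — 111/256
edge 10 of 15 (B): { 0, 1/4, 3/8, 13/32, 27/64, 55/128, 111/256 | 7/16, 1/2, 1 } — 223/512
edge 11 of 15 (R): { 0, 1/4, 3/8, 13/32, 27/64, 55/128, 111/256 | 223/512, 7/16, 1/2, 1 } — 445/1024
edge 12 of 15 (B): { 0, 1/4, 3/8, 13/32, 27/64, 55/128, 111/256, 445/1024 | 223/512, 7/16, 1/2, 1 } — 891/2048
edge 13 of 15 (B): { 0, 1/4, 3/8, 13/32, 27/64, 55/128, 111/256, 445/1024, 891/2048 | 223/512, 7/16, 1/2, 1 } — 1783/4096
edge 14 of 15 (B): { 0, 1/4, 3/8, 13/32, 27/64, 55/128, 111/256, 445/1024, 891/2048, 1783/4096 | 223/512, 7/16, 1/2, 1 } — 3567/8192
edge 15 of 15 (R): { 0, 1/4, 3/8, 13/32, 27/64, 55/128, 111/256, 445/1024, 891/2048, 1783/4096 | 3567/8192, 223/512, 7/16, 1/2, 1 } — 7133/16384

7133/16384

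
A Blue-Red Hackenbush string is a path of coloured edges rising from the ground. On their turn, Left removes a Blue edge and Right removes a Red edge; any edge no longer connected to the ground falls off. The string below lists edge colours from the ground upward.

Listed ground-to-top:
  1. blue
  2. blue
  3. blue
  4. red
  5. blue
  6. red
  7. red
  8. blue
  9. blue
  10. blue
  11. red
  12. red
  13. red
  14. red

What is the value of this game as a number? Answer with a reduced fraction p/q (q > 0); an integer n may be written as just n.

Build G(s[:k]) for k = 1..14, string s = blue blue blue red blue red red blue blue blue red red red red.
b: Left { 0 }, Right {  } ⇒ simplest 1
bb: Left { 0; 1 }, Right {  } ⇒ simplest 2
bbb: Left { 0; 1; 2 }, Right {  } ⇒ simplest 3
bbbr: Left { 0; 1; 2 }, Right { 3 } ⇒ simplest 5/2
bbbrb: Left { 0; 1; 2; 5/2 }, Right { 3 } ⇒ simplest 11/4
bbbrbr: Left { 0; 1; 2; 5/2 }, Right { 11/4; 3 } ⇒ simplest 21/8
bbbrbrr: Left { 0; 1; 2; 5/2 }, Right { 21/8; 11/4; 3 } ⇒ simplest 41/16
bbbrbrrb: Left { 0; 1; 2; 5/2; 41/16 }, Right { 21/8; 11/4; 3 } ⇒ simplest 83/32
bbbrbrrbb: Left { 0; 1; 2; 5/2; 41/16; 83/32 }, Right { 21/8; 11/4; 3 } ⇒ simplest 167/64
bbbrbrrbbb: Left { 0; 1; 2; 5/2; 41/16; 83/32; 167/64 }, Right { 21/8; 11/4; 3 } ⇒ simplest 335/128
bbbrbrrbbbr: Left { 0; 1; 2; 5/2; 41/16; 83/32; 167/64 }, Right { 335/128; 21/8; 11/4; 3 } ⇒ simplest 669/256
bbbrbrrbbbrr: Left { 0; 1; 2; 5/2; 41/16; 83/32; 167/64 }, Right { 669/256; 335/128; 21/8; 11/4; 3 } ⇒ simplest 1337/512
bbbrbrrbbbrrr: Left { 0; 1; 2; 5/2; 41/16; 83/32; 167/64 }, Right { 1337/512; 669/256; 335/128; 21/8; 11/4; 3 } ⇒ simplest 2673/1024
bbbrbrrbbbrrrr: Left { 0; 1; 2; 5/2; 41/16; 83/32; 167/64 }, Right { 2673/1024; 1337/512; 669/256; 335/128; 21/8; 11/4; 3 } ⇒ simplest 5345/2048

5345/2048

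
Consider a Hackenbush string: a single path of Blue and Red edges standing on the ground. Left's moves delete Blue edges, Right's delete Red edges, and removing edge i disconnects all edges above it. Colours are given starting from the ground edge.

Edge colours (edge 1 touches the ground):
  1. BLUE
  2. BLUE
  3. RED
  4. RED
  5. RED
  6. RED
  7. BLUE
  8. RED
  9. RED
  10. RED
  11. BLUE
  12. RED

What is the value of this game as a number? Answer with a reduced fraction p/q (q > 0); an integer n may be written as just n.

1093/1024

Prefix values for BLUE BLUE RED RED RED RED BLUE RED RED RED BLUE RED via {L|R} + simplicity:
step 1: add BLUE to get B; options L={ 0 } R={ none } => 1
step 2: add BLUE to get BB; options L={ 0, 1 } R={ none } => 2
step 3: add RED to get BBR; options L={ 0, 1 } R={ 2 } => 3/2
step 4: add RED to get BBRR; options L={ 0, 1 } R={ 3/2, 2 } => 5/4
step 5: add RED to get BBRRR; options L={ 0, 1 } R={ 5/4, 3/2, 2 } => 9/8
step 6: add RED to get BBRRRR; options L={ 0, 1 } R={ 9/8, 5/4, 3/2, 2 } => 17/16
step 7: add BLUE to get BBRRRRB; options L={ 0, 1, 17/16 } R={ 9/8, 5/4, 3/2, 2 } => 35/32
step 8: add RED to get BBRRRRBR; options L={ 0, 1, 17/16 } R={ 35/32, 9/8, 5/4, 3/2, 2 } => 69/64
step 9: add RED to get BBRRRRBRR; options L={ 0, 1, 17/16 } R={ 69/64, 35/32, 9/8, 5/4, 3/2, 2 } => 137/128
step 10: add RED to get BBRRRRBRRR; options L={ 0, 1, 17/16 } R={ 137/128, 69/64, 35/32, 9/8, 5/4, 3/2, 2 } => 273/256
step 11: add BLUE to get BBRRRRBRRRB; options L={ 0, 1, 17/16, 273/256 } R={ 137/128, 69/64, 35/32, 9/8, 5/4, 3/2, 2 } => 547/512
step 12: add RED to get BBRRRRBRRRBR; options L={ 0, 1, 17/16, 273/256 } R={ 547/512, 137/128, 69/64, 35/32, 9/8, 5/4, 3/2, 2 } => 1093/1024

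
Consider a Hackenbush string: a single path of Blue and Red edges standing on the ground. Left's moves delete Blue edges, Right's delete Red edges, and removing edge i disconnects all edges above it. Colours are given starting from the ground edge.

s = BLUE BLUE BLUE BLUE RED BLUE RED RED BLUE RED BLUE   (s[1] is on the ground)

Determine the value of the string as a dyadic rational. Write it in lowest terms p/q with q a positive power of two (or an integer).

459/128

step 1: add BLUE to get B; options L={ 0 } R={ ∅ } -> 1
step 2: add BLUE to get BB; options L={ 0, 1 } R={ ∅ } -> 2
step 3: add BLUE to get BBB; options L={ 0, 1, 2 } R={ ∅ } -> 3
step 4: add BLUE to get BBBB; options L={ 0, 1, 2, 3 } R={ ∅ } -> 4
step 5: add RED to get BBBBR; options L={ 0, 1, 2, 3 } R={ 4 } -> 7/2
step 6: add BLUE to get BBBBRB; options L={ 0, 1, 2, 3, 7/2 } R={ 4 } -> 15/4
step 7: add RED to get BBBBRBR; options L={ 0, 1, 2, 3, 7/2 } R={ 15/4, 4 } -> 29/8
step 8: add RED to get BBBBRBRR; options L={ 0, 1, 2, 3, 7/2 } R={ 29/8, 15/4, 4 } -> 57/16
step 9: add BLUE to get BBBBRBRRB; options L={ 0, 1, 2, 3, 7/2, 57/16 } R={ 29/8, 15/4, 4 } -> 115/32
step 10: add RED to get BBBBRBRRBR; options L={ 0, 1, 2, 3, 7/2, 57/16 } R={ 115/32, 29/8, 15/4, 4 } -> 229/64
step 11: add BLUE to get BBBBRBRRBRB; options L={ 0, 1, 2, 3, 7/2, 57/16, 229/64 } R={ 115/32, 29/8, 15/4, 4 } -> 459/128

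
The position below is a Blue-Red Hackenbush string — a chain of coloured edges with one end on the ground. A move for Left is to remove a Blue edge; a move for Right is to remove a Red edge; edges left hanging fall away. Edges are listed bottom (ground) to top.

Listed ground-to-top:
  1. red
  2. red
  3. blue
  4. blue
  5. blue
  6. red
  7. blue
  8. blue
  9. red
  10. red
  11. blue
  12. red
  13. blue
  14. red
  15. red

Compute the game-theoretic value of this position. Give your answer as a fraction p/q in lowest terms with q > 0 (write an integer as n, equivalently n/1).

-9431/8192

Recurse on prefixes of the 15-edge string red red blue blue blue red blue blue red red blue red blue red red:
g(r) = { ∅ | 0 } -> -1
g(rr) = { ∅ | -1, 0 } -> -2
g(rrb) = { -2 | -1, 0 } -> -3/2
g(rrbb) = { -2, -3/2 | -1, 0 } -> -5/4
g(rrbbb) = { -2, -3/2, -5/4 | -1, 0 } -> -9/8
g(rrbbbr) = { -2, -3/2, -5/4 | -9/8, -1, 0 } -> -19/16
g(rrbbbrb) = { -2, -3/2, -5/4, -19/16 | -9/8, -1, 0 } -> -37/32
g(rrbbbrbb) = { -2, -3/2, -5/4, -19/16, -37/32 | -9/8, -1, 0 } -> -73/64
g(rrbbbrbbr) = { -2, -3/2, -5/4, -19/16, -37/32 | -73/64, -9/8, -1, 0 } -> -147/128
g(rrbbbrbbrr) = { -2, -3/2, -5/4, -19/16, -37/32 | -147/128, -73/64, -9/8, -1, 0 } -> -295/256
g(rrbbbrbbrrb) = { -2, -3/2, -5/4, -19/16, -37/32, -295/256 | -147/128, -73/64, -9/8, -1, 0 } -> -589/512
g(rrbbbrbbrrbr) = { -2, -3/2, -5/4, -19/16, -37/32, -295/256 | -589/512, -147/128, -73/64, -9/8, -1, 0 } -> -1179/1024
g(rrbbbrbbrrbrb) = { -2, -3/2, -5/4, -19/16, -37/32, -295/256, -1179/1024 | -589/512, -147/128, -73/64, -9/8, -1, 0 } -> -2357/2048
g(rrbbbrbbrrbrbr) = { -2, -3/2, -5/4, -19/16, -37/32, -295/256, -1179/1024 | -2357/2048, -589/512, -147/128, -73/64, -9/8, -1, 0 } -> -4715/4096
g(rrbbbrbbrrbrbrr) = { -2, -3/2, -5/4, -19/16, -37/32, -295/256, -1179/1024 | -4715/4096, -2357/2048, -589/512, -147/128, -73/64, -9/8, -1, 0 } -> -9431/8192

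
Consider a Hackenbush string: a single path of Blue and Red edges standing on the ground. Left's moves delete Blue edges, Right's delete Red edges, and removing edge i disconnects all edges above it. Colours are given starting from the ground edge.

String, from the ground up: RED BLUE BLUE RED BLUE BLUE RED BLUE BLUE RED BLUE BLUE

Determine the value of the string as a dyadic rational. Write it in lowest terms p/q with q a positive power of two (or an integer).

-585/2048

Build v(s[:k]) for k = 1..12, string s = RED BLUE BLUE RED BLUE BLUE RED BLUE BLUE RED BLUE BLUE.
step 1: add RED to get R; options L={ none } R={ 0 } — -1
step 2: add BLUE to get RB; options L={ -1 } R={ 0 } — -1/2
step 3: add BLUE to get RBB; options L={ -1; -1/2 } R={ 0 } — -1/4
step 4: add RED to get RBBR; options L={ -1; -1/2 } R={ -1/4; 0 } — -3/8
step 5: add BLUE to get RBBRB; options L={ -1; -1/2; -3/8 } R={ -1/4; 0 } — -5/16
step 6: add BLUE to get RBBRBB; options L={ -1; -1/2; -3/8; -5/16 } R={ -1/4; 0 } — -9/32
step 7: add RED to get RBBRBBR; options L={ -1; -1/2; -3/8; -5/16 } R={ -9/32; -1/4; 0 } — -19/64
step 8: add BLUE to get RBBRBBRB; options L={ -1; -1/2; -3/8; -5/16; -19/64 } R={ -9/32; -1/4; 0 } — -37/128
step 9: add BLUE to get RBBRBBRBB; options L={ -1; -1/2; -3/8; -5/16; -19/64; -37/128 } R={ -9/32; -1/4; 0 } — -73/256
step 10: add RED to get RBBRBBRBBR; options L={ -1; -1/2; -3/8; -5/16; -19/64; -37/128 } R={ -73/256; -9/32; -1/4; 0 } — -147/512
step 11: add BLUE to get RBBRBBRBBRB; options L={ -1; -1/2; -3/8; -5/16; -19/64; -37/128; -147/512 } R={ -73/256; -9/32; -1/4; 0 } — -293/1024
step 12: add BLUE to get RBBRBBRBBRBB; options L={ -1; -1/2; -3/8; -5/16; -19/64; -37/128; -147/512; -293/1024 } R={ -73/256; -9/32; -1/4; 0 } — -585/2048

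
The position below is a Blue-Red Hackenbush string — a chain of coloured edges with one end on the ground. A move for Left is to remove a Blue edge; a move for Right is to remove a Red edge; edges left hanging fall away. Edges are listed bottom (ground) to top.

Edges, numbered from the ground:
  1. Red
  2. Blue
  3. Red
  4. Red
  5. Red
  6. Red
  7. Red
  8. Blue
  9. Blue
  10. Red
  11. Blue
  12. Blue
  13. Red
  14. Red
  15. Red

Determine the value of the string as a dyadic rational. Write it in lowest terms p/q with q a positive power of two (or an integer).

value(R) = { ∅ | 0 } gives -1
value(RB) = { -1 | 0 } gives -1/2
value(RBR) = { -1 | -1/2, 0 } gives -3/4
value(RBRR) = { -1 | -3/4, -1/2, 0 } gives -7/8
value(RBRRR) = { -1 | -7/8, -3/4, -1/2, 0 } gives -15/16
value(RBRRRR) = { -1 | -15/16, -7/8, -3/4, -1/2, 0 } gives -31/32
value(RBRRRRR) = { -1 | -31/32, -15/16, -7/8, -3/4, -1/2, 0 } gives -63/64
value(RBRRRRRB) = { -1, -63/64 | -31/32, -15/16, -7/8, -3/4, -1/2, 0 } gives -125/128
value(RBRRRRRBB) = { -1, -63/64, -125/128 | -31/32, -15/16, -7/8, -3/4, -1/2, 0 } gives -249/256
value(RBRRRRRBBR) = { -1, -63/64, -125/128 | -249/256, -31/32, -15/16, -7/8, -3/4, -1/2, 0 } gives -499/512
value(RBRRRRRBBRB) = { -1, -63/64, -125/128, -499/512 | -249/256, -31/32, -15/16, -7/8, -3/4, -1/2, 0 } gives -997/1024
value(RBRRRRRBBRBB) = { -1, -63/64, -125/128, -499/512, -997/1024 | -249/256, -31/32, -15/16, -7/8, -3/4, -1/2, 0 } gives -1993/2048
value(RBRRRRRBBRBBR) = { -1, -63/64, -125/128, -499/512, -997/1024 | -1993/2048, -249/256, -31/32, -15/16, -7/8, -3/4, -1/2, 0 } gives -3987/4096
value(RBRRRRRBBRBBRR) = { -1, -63/64, -125/128, -499/512, -997/1024 | -3987/4096, -1993/2048, -249/256, -31/32, -15/16, -7/8, -3/4, -1/2, 0 } gives -7975/8192
value(RBRRRRRBBRBBRRR) = { -1, -63/64, -125/128, -499/512, -997/1024 | -7975/8192, -3987/4096, -1993/2048, -249/256, -31/32, -15/16, -7/8, -3/4, -1/2, 0 } gives -15951/16384

-15951/16384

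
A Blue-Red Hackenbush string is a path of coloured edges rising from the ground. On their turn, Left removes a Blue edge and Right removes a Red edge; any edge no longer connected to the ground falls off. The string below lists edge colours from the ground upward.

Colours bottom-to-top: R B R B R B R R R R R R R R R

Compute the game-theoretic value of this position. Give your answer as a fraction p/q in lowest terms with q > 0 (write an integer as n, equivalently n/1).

-11263/16384

Build g(s[:k]) for k = 1..15, string s = R B R B R B R R R R R R R R R.
g(R) = {  | 0 } gives -1
g(RB) = { -1 | 0 } gives -1/2
g(RBR) = { -1 | -1/2 0 } gives -3/4
g(RBRB) = { -1 -3/4 | -1/2 0 } gives -5/8
g(RBRBR) = { -1 -3/4 | -5/8 -1/2 0 } gives -11/16
g(RBRBRB) = { -1 -3/4 -11/16 | -5/8 -1/2 0 } gives -21/32
g(RBRBRBR) = { -1 -3/4 -11/16 | -21/32 -5/8 -1/2 0 } gives -43/64
g(RBRBRBRR) = { -1 -3/4 -11/16 | -43/64 -21/32 -5/8 -1/2 0 } gives -87/128
g(RBRBRBRRR) = { -1 -3/4 -11/16 | -87/128 -43/64 -21/32 -5/8 -1/2 0 } gives -175/256
g(RBRBRBRRRR) = { -1 -3/4 -11/16 | -175/256 -87/128 -43/64 -21/32 -5/8 -1/2 0 } gives -351/512
g(RBRBRBRRRRR) = { -1 -3/4 -11/16 | -351/512 -175/256 -87/128 -43/64 -21/32 -5/8 -1/2 0 } gives -703/1024
g(RBRBRBRRRRRR) = { -1 -3/4 -11/16 | -703/1024 -351/512 -175/256 -87/128 -43/64 -21/32 -5/8 -1/2 0 } gives -1407/2048
g(RBRBRBRRRRRRR) = { -1 -3/4 -11/16 | -1407/2048 -703/1024 -351/512 -175/256 -87/128 -43/64 -21/32 -5/8 -1/2 0 } gives -2815/4096
g(RBRBRBRRRRRRRR) = { -1 -3/4 -11/16 | -2815/4096 -1407/2048 -703/1024 -351/512 -175/256 -87/128 -43/64 -21/32 -5/8 -1/2 0 } gives -5631/8192
g(RBRBRBRRRRRRRRR) = { -1 -3/4 -11/16 | -5631/8192 -2815/4096 -1407/2048 -703/1024 -351/512 -175/256 -87/128 -43/64 -21/32 -5/8 -1/2 0 } gives -11263/16384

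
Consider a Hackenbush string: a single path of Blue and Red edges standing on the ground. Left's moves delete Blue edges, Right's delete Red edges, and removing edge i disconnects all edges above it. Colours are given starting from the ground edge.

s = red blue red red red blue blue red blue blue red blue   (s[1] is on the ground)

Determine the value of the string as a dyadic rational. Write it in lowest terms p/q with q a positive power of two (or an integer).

Build v(s[:k]) for k = 1..12, string s = red blue red red red blue blue red blue blue red blue.
1 of 12 · r · max L −∞ · min R 0 => -1
2 of 12 · rb · max L -1 · min R 0 => -1/2
3 of 12 · rbr · max L -1 · min R -1/2 => -3/4
4 of 12 · rbrr · max L -1 · min R -3/4 => -7/8
5 of 12 · rbrrr · max L -1 · min R -7/8 => -15/16
6 of 12 · rbrrrb · max L -15/16 · min R -7/8 => -29/32
7 of 12 · rbrrrbb · max L -29/32 · min R -7/8 => -57/64
8 of 12 · rbrrrbbr · max L -29/32 · min R -57/64 => -115/128
9 of 12 · rbrrrbbrb · max L -115/128 · min R -57/64 => -229/256
10 of 12 · rbrrrbbrbb · max L -229/256 · min R -57/64 => -457/512
11 of 12 · rbrrrbbrbbr · max L -229/256 · min R -457/512 => -915/1024
12 of 12 · rbrrrbbrbbrb · max L -915/1024 · min R -457/512 => -1829/2048

-1829/2048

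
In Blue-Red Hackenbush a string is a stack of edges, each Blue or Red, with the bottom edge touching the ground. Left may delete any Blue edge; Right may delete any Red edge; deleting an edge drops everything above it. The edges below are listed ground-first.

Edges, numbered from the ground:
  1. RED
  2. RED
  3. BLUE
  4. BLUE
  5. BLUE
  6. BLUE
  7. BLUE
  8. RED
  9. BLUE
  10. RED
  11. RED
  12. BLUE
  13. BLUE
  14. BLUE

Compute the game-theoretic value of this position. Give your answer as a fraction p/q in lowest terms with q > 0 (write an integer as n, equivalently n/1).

Build val(s[:k]) for k = 1..14, string s = RED RED BLUE BLUE BLUE BLUE BLUE RED BLUE RED RED BLUE BLUE BLUE.
edge 1 of 14 (RED): { ∅ | 0 } => -1
edge 2 of 14 (RED): { ∅ | -1; 0 } => -2
edge 3 of 14 (BLUE): { -2 | -1; 0 } => -3/2
edge 4 of 14 (BLUE): { -2; -3/2 | -1; 0 } => -5/4
edge 5 of 14 (BLUE): { -2; -3/2; -5/4 | -1; 0 } => -9/8
edge 6 of 14 (BLUE): { -2; -3/2; -5/4; -9/8 | -1; 0 } => -17/16
edge 7 of 14 (BLUE): { -2; -3/2; -5/4; -9/8; -17/16 | -1; 0 } => -33/32
edge 8 of 14 (RED): { -2; -3/2; -5/4; -9/8; -17/16 | -33/32; -1; 0 } => -67/64
edge 9 of 14 (BLUE): { -2; -3/2; -5/4; -9/8; -17/16; -67/64 | -33/32; -1; 0 } => -133/128
edge 10 of 14 (RED): { -2; -3/2; -5/4; -9/8; -17/16; -67/64 | -133/128; -33/32; -1; 0 } => -267/256
edge 11 of 14 (RED): { -2; -3/2; -5/4; -9/8; -17/16; -67/64 | -267/256; -133/128; -33/32; -1; 0 } => -535/512
edge 12 of 14 (BLUE): { -2; -3/2; -5/4; -9/8; -17/16; -67/64; -535/512 | -267/256; -133/128; -33/32; -1; 0 } => -1069/1024
edge 13 of 14 (BLUE): { -2; -3/2; -5/4; -9/8; -17/16; -67/64; -535/512; -1069/1024 | -267/256; -133/128; -33/32; -1; 0 } => -2137/2048
edge 14 of 14 (BLUE): { -2; -3/2; -5/4; -9/8; -17/16; -67/64; -535/512; -1069/1024; -2137/2048 | -267/256; -133/128; -33/32; -1; 0 } => -4273/4096

-4273/4096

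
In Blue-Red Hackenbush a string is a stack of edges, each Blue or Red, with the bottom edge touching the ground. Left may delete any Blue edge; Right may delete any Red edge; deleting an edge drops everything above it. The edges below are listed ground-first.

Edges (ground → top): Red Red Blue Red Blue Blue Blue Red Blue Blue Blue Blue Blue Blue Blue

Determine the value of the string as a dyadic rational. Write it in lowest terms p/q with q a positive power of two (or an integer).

-12545/8192

R: Left { none }, Right { 0 } so simplest -1
RR: Left { none }, Right { -1; 0 } so simplest -2
RRB: Left { -2 }, Right { -1; 0 } so simplest -3/2
RRBR: Left { -2 }, Right { -3/2; -1; 0 } so simplest -7/4
RRBRB: Left { -2; -7/4 }, Right { -3/2; -1; 0 } so simplest -13/8
RRBRBB: Left { -2; -7/4; -13/8 }, Right { -3/2; -1; 0 } so simplest -25/16
RRBRBBB: Left { -2; -7/4; -13/8; -25/16 }, Right { -3/2; -1; 0 } so simplest -49/32
RRBRBBBR: Left { -2; -7/4; -13/8; -25/16 }, Right { -49/32; -3/2; -1; 0 } so simplest -99/64
RRBRBBBRB: Left { -2; -7/4; -13/8; -25/16; -99/64 }, Right { -49/32; -3/2; -1; 0 } so simplest -197/128
RRBRBBBRBB: Left { -2; -7/4; -13/8; -25/16; -99/64; -197/128 }, Right { -49/32; -3/2; -1; 0 } so simplest -393/256
RRBRBBBRBBB: Left { -2; -7/4; -13/8; -25/16; -99/64; -197/128; -393/256 }, Right { -49/32; -3/2; -1; 0 } so simplest -785/512
RRBRBBBRBBBB: Left { -2; -7/4; -13/8; -25/16; -99/64; -197/128; -393/256; -785/512 }, Right { -49/32; -3/2; -1; 0 } so simplest -1569/1024
RRBRBBBRBBBBB: Left { -2; -7/4; -13/8; -25/16; -99/64; -197/128; -393/256; -785/512; -1569/1024 }, Right { -49/32; -3/2; -1; 0 } so simplest -3137/2048
RRBRBBBRBBBBBB: Left { -2; -7/4; -13/8; -25/16; -99/64; -197/128; -393/256; -785/512; -1569/1024; -3137/2048 }, Right { -49/32; -3/2; -1; 0 } so simplest -6273/4096
RRBRBBBRBBBBBBB: Left { -2; -7/4; -13/8; -25/16; -99/64; -197/128; -393/256; -785/512; -1569/1024; -3137/2048; -6273/4096 }, Right { -49/32; -3/2; -1; 0 } so simplest -12545/8192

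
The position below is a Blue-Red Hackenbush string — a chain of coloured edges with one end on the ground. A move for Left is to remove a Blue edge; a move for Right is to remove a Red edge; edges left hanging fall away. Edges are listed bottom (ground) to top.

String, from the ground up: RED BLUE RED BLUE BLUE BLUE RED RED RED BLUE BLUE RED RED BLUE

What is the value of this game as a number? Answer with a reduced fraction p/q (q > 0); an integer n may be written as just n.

edge 1 of 14 (RED): { — | 0 } -> -1
edge 2 of 14 (BLUE): { -1 | 0 } -> -1/2
edge 3 of 14 (RED): { -1 | -1/2, 0 } -> -3/4
edge 4 of 14 (BLUE): { -1, -3/4 | -1/2, 0 } -> -5/8
edge 5 of 14 (BLUE): { -1, -3/4, -5/8 | -1/2, 0 } -> -9/16
edge 6 of 14 (BLUE): { -1, -3/4, -5/8, -9/16 | -1/2, 0 } -> -17/32
edge 7 of 14 (RED): { -1, -3/4, -5/8, -9/16 | -17/32, -1/2, 0 } -> -35/64
edge 8 of 14 (RED): { -1, -3/4, -5/8, -9/16 | -35/64, -17/32, -1/2, 0 } -> -71/128
edge 9 of 14 (RED): { -1, -3/4, -5/8, -9/16 | -71/128, -35/64, -17/32, -1/2, 0 } -> -143/256
edge 10 of 14 (BLUE): { -1, -3/4, -5/8, -9/16, -143/256 | -71/128, -35/64, -17/32, -1/2, 0 } -> -285/512
edge 11 of 14 (BLUE): { -1, -3/4, -5/8, -9/16, -143/256, -285/512 | -71/128, -35/64, -17/32, -1/2, 0 } -> -569/1024
edge 12 of 14 (RED): { -1, -3/4, -5/8, -9/16, -143/256, -285/512 | -569/1024, -71/128, -35/64, -17/32, -1/2, 0 } -> -1139/2048
edge 13 of 14 (RED): { -1, -3/4, -5/8, -9/16, -143/256, -285/512 | -1139/2048, -569/1024, -71/128, -35/64, -17/32, -1/2, 0 } -> -2279/4096
edge 14 of 14 (BLUE): { -1, -3/4, -5/8, -9/16, -143/256, -285/512, -2279/4096 | -1139/2048, -569/1024, -71/128, -35/64, -17/32, -1/2, 0 } -> -4557/8192

-4557/8192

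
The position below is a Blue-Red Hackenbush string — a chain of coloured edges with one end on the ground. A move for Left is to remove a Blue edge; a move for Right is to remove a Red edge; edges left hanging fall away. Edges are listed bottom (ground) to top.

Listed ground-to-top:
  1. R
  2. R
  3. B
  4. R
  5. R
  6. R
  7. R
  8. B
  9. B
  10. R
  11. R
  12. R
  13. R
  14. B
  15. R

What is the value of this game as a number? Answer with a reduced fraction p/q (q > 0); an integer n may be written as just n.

value(R) = {  | 0 } so -1
value(RR) = {  | -1, 0 } so -2
value(RRB) = { -2 | -1, 0 } so -3/2
value(RRBR) = { -2 | -3/2, -1, 0 } so -7/4
value(RRBRR) = { -2 | -7/4, -3/2, -1, 0 } so -15/8
value(RRBRRR) = { -2 | -15/8, -7/4, -3/2, -1, 0 } so -31/16
value(RRBRRRR) = { -2 | -31/16, -15/8, -7/4, -3/2, -1, 0 } so -63/32
value(RRBRRRRB) = { -2, -63/32 | -31/16, -15/8, -7/4, -3/2, -1, 0 } so -125/64
value(RRBRRRRBB) = { -2, -63/32, -125/64 | -31/16, -15/8, -7/4, -3/2, -1, 0 } so -249/128
value(RRBRRRRBBR) = { -2, -63/32, -125/64 | -249/128, -31/16, -15/8, -7/4, -3/2, -1, 0 } so -499/256
value(RRBRRRRBBRR) = { -2, -63/32, -125/64 | -499/256, -249/128, -31/16, -15/8, -7/4, -3/2, -1, 0 } so -999/512
value(RRBRRRRBBRRR) = { -2, -63/32, -125/64 | -999/512, -499/256, -249/128, -31/16, -15/8, -7/4, -3/2, -1, 0 } so -1999/1024
value(RRBRRRRBBRRRR) = { -2, -63/32, -125/64 | -1999/1024, -999/512, -499/256, -249/128, -31/16, -15/8, -7/4, -3/2, -1, 0 } so -3999/2048
value(RRBRRRRBBRRRRB) = { -2, -63/32, -125/64, -3999/2048 | -1999/1024, -999/512, -499/256, -249/128, -31/16, -15/8, -7/4, -3/2, -1, 0 } so -7997/4096
value(RRBRRRRBBRRRRBR) = { -2, -63/32, -125/64, -3999/2048 | -7997/4096, -1999/1024, -999/512, -499/256, -249/128, -31/16, -15/8, -7/4, -3/2, -1, 0 } so -15995/8192

-15995/8192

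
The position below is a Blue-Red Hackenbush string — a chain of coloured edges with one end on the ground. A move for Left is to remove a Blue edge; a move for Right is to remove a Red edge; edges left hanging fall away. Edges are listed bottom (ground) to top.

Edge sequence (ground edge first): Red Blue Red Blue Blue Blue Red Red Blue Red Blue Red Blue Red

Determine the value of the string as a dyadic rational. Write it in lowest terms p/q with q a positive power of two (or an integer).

-4523/8192

R: Left { (no moves) }, Right { 0 } = simplest -1
RB: Left { -1 }, Right { 0 } = simplest -1/2
RBR: Left { -1 }, Right { -1/2 0 } = simplest -3/4
RBRB: Left { -1 -3/4 }, Right { -1/2 0 } = simplest -5/8
RBRBB: Left { -1 -3/4 -5/8 }, Right { -1/2 0 } = simplest -9/16
RBRBBB: Left { -1 -3/4 -5/8 -9/16 }, Right { -1/2 0 } = simplest -17/32
RBRBBBR: Left { -1 -3/4 -5/8 -9/16 }, Right { -17/32 -1/2 0 } = simplest -35/64
RBRBBBRR: Left { -1 -3/4 -5/8 -9/16 }, Right { -35/64 -17/32 -1/2 0 } = simplest -71/128
RBRBBBRRB: Left { -1 -3/4 -5/8 -9/16 -71/128 }, Right { -35/64 -17/32 -1/2 0 } = simplest -141/256
RBRBBBRRBR: Left { -1 -3/4 -5/8 -9/16 -71/128 }, Right { -141/256 -35/64 -17/32 -1/2 0 } = simplest -283/512
RBRBBBRRBRB: Left { -1 -3/4 -5/8 -9/16 -71/128 -283/512 }, Right { -141/256 -35/64 -17/32 -1/2 0 } = simplest -565/1024
RBRBBBRRBRBR: Left { -1 -3/4 -5/8 -9/16 -71/128 -283/512 }, Right { -565/1024 -141/256 -35/64 -17/32 -1/2 0 } = simplest -1131/2048
RBRBBBRRBRBRB: Left { -1 -3/4 -5/8 -9/16 -71/128 -283/512 -1131/2048 }, Right { -565/1024 -141/256 -35/64 -17/32 -1/2 0 } = simplest -2261/4096
RBRBBBRRBRBRBR: Left { -1 -3/4 -5/8 -9/16 -71/128 -283/512 -1131/2048 }, Right { -2261/4096 -565/1024 -141/256 -35/64 -17/32 -1/2 0 } = simplest -4523/8192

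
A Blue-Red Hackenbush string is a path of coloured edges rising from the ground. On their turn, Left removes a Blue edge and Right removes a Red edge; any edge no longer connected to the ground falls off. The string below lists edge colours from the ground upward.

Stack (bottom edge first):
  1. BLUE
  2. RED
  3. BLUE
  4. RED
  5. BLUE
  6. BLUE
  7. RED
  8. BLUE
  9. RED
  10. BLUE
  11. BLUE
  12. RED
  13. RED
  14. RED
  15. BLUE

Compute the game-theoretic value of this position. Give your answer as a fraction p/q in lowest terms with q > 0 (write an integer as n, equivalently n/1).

11619/16384

v(B) = { 0 | ∅ } → 1
v(BR) = { 0 | 1 } → 1/2
v(BRB) = { 0 1/2 | 1 } → 3/4
v(BRBR) = { 0 1/2 | 3/4 1 } → 5/8
v(BRBRB) = { 0 1/2 5/8 | 3/4 1 } → 11/16
v(BRBRBB) = { 0 1/2 5/8 11/16 | 3/4 1 } → 23/32
v(BRBRBBR) = { 0 1/2 5/8 11/16 | 23/32 3/4 1 } → 45/64
v(BRBRBBRB) = { 0 1/2 5/8 11/16 45/64 | 23/32 3/4 1 } → 91/128
v(BRBRBBRBR) = { 0 1/2 5/8 11/16 45/64 | 91/128 23/32 3/4 1 } → 181/256
v(BRBRBBRBRB) = { 0 1/2 5/8 11/16 45/64 181/256 | 91/128 23/32 3/4 1 } → 363/512
v(BRBRBBRBRBB) = { 0 1/2 5/8 11/16 45/64 181/256 363/512 | 91/128 23/32 3/4 1 } → 727/1024
v(BRBRBBRBRBBR) = { 0 1/2 5/8 11/16 45/64 181/256 363/512 | 727/1024 91/128 23/32 3/4 1 } → 1453/2048
v(BRBRBBRBRBBRR) = { 0 1/2 5/8 11/16 45/64 181/256 363/512 | 1453/2048 727/1024 91/128 23/32 3/4 1 } → 2905/4096
v(BRBRBBRBRBBRRR) = { 0 1/2 5/8 11/16 45/64 181/256 363/512 | 2905/4096 1453/2048 727/1024 91/128 23/32 3/4 1 } → 5809/8192
v(BRBRBBRBRBBRRRB) = { 0 1/2 5/8 11/16 45/64 181/256 363/512 5809/8192 | 2905/4096 1453/2048 727/1024 91/128 23/32 3/4 1 } → 11619/16384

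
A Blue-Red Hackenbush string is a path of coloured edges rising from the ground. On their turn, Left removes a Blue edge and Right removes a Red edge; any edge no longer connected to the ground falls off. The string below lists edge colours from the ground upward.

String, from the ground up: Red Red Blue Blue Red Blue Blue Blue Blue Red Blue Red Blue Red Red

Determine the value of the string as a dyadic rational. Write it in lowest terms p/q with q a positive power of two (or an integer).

-10327/8192

G(R) = { — | 0 } — -1
G(RR) = { — | -1, 0 } — -2
G(RRB) = { -2 | -1, 0 } — -3/2
G(RRBB) = { -2, -3/2 | -1, 0 } — -5/4
G(RRBBR) = { -2, -3/2 | -5/4, -1, 0 } — -11/8
G(RRBBRB) = { -2, -3/2, -11/8 | -5/4, -1, 0 } — -21/16
G(RRBBRBB) = { -2, -3/2, -11/8, -21/16 | -5/4, -1, 0 } — -41/32
G(RRBBRBBB) = { -2, -3/2, -11/8, -21/16, -41/32 | -5/4, -1, 0 } — -81/64
G(RRBBRBBBB) = { -2, -3/2, -11/8, -21/16, -41/32, -81/64 | -5/4, -1, 0 } — -161/128
G(RRBBRBBBBR) = { -2, -3/2, -11/8, -21/16, -41/32, -81/64 | -161/128, -5/4, -1, 0 } — -323/256
G(RRBBRBBBBRB) = { -2, -3/2, -11/8, -21/16, -41/32, -81/64, -323/256 | -161/128, -5/4, -1, 0 } — -645/512
G(RRBBRBBBBRBR) = { -2, -3/2, -11/8, -21/16, -41/32, -81/64, -323/256 | -645/512, -161/128, -5/4, -1, 0 } — -1291/1024
G(RRBBRBBBBRBRB) = { -2, -3/2, -11/8, -21/16, -41/32, -81/64, -323/256, -1291/1024 | -645/512, -161/128, -5/4, -1, 0 } — -2581/2048
G(RRBBRBBBBRBRBR) = { -2, -3/2, -11/8, -21/16, -41/32, -81/64, -323/256, -1291/1024 | -2581/2048, -645/512, -161/128, -5/4, -1, 0 } — -5163/4096
G(RRBBRBBBBRBRBRR) = { -2, -3/2, -11/8, -21/16, -41/32, -81/64, -323/256, -1291/1024 | -5163/4096, -2581/2048, -645/512, -161/128, -5/4, -1, 0 } — -10327/8192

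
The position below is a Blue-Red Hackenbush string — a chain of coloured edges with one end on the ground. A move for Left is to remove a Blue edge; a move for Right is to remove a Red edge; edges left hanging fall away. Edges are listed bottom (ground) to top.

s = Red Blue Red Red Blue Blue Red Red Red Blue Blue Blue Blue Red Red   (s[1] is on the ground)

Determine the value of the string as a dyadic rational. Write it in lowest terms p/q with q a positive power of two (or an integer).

-13191/16384

step 1: add Red to get R; options L={  } R={ 0 } => -1
step 2: add Blue to get RB; options L={ -1 } R={ 0 } => -1/2
step 3: add Red to get RBR; options L={ -1 } R={ -1/2, 0 } => -3/4
step 4: add Red to get RBRR; options L={ -1 } R={ -3/4, -1/2, 0 } => -7/8
step 5: add Blue to get RBRRB; options L={ -1, -7/8 } R={ -3/4, -1/2, 0 } => -13/16
step 6: add Blue to get RBRRBB; options L={ -1, -7/8, -13/16 } R={ -3/4, -1/2, 0 } => -25/32
step 7: add Red to get RBRRBBR; options L={ -1, -7/8, -13/16 } R={ -25/32, -3/4, -1/2, 0 } => -51/64
step 8: add Red to get RBRRBBRR; options L={ -1, -7/8, -13/16 } R={ -51/64, -25/32, -3/4, -1/2, 0 } => -103/128
step 9: add Red to get RBRRBBRRR; options L={ -1, -7/8, -13/16 } R={ -103/128, -51/64, -25/32, -3/4, -1/2, 0 } => -207/256
step 10: add Blue to get RBRRBBRRRB; options L={ -1, -7/8, -13/16, -207/256 } R={ -103/128, -51/64, -25/32, -3/4, -1/2, 0 } => -413/512
step 11: add Blue to get RBRRBBRRRBB; options L={ -1, -7/8, -13/16, -207/256, -413/512 } R={ -103/128, -51/64, -25/32, -3/4, -1/2, 0 } => -825/1024
step 12: add Blue to get RBRRBBRRRBBB; options L={ -1, -7/8, -13/16, -207/256, -413/512, -825/1024 } R={ -103/128, -51/64, -25/32, -3/4, -1/2, 0 } => -1649/2048
step 13: add Blue to get RBRRBBRRRBBBB; options L={ -1, -7/8, -13/16, -207/256, -413/512, -825/1024, -1649/2048 } R={ -103/128, -51/64, -25/32, -3/4, -1/2, 0 } => -3297/4096
step 14: add Red to get RBRRBBRRRBBBBR; options L={ -1, -7/8, -13/16, -207/256, -413/512, -825/1024, -1649/2048 } R={ -3297/4096, -103/128, -51/64, -25/32, -3/4, -1/2, 0 } => -6595/8192
step 15: add Red to get RBRRBBRRRBBBBRR; options L={ -1, -7/8, -13/16, -207/256, -413/512, -825/1024, -1649/2048 } R={ -6595/8192, -3297/4096, -103/128, -51/64, -25/32, -3/4, -1/2, 0 } => -13191/16384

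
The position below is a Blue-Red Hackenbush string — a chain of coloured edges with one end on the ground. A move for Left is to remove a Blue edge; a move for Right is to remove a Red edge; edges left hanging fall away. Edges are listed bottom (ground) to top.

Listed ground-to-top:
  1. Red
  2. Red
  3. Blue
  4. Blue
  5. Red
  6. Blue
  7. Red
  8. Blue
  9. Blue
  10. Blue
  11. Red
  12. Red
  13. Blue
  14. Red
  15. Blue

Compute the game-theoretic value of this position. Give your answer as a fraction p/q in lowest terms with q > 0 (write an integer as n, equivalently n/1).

Build value(s[:k]) for k = 1..15, string s = Red Red Blue Blue Red Blue Red Blue Blue Blue Red Red Blue Red Blue.
edge 1 of 15 (Red): { none | 0 } ⇒ -1
edge 2 of 15 (Red): { none | -1 0 } ⇒ -2
edge 3 of 15 (Blue): { -2 | -1 0 } ⇒ -3/2
edge 4 of 15 (Blue): { -2 -3/2 | -1 0 } ⇒ -5/4
edge 5 of 15 (Red): { -2 -3/2 | -5/4 -1 0 } ⇒ -11/8
edge 6 of 15 (Blue): { -2 -3/2 -11/8 | -5/4 -1 0 } ⇒ -21/16
edge 7 of 15 (Red): { -2 -3/2 -11/8 | -21/16 -5/4 -1 0 } ⇒ -43/32
edge 8 of 15 (Blue): { -2 -3/2 -11/8 -43/32 | -21/16 -5/4 -1 0 } ⇒ -85/64
edge 9 of 15 (Blue): { -2 -3/2 -11/8 -43/32 -85/64 | -21/16 -5/4 -1 0 } ⇒ -169/128
edge 10 of 15 (Blue): { -2 -3/2 -11/8 -43/32 -85/64 -169/128 | -21/16 -5/4 -1 0 } ⇒ -337/256
edge 11 of 15 (Red): { -2 -3/2 -11/8 -43/32 -85/64 -169/128 | -337/256 -21/16 -5/4 -1 0 } ⇒ -675/512
edge 12 of 15 (Red): { -2 -3/2 -11/8 -43/32 -85/64 -169/128 | -675/512 -337/256 -21/16 -5/4 -1 0 } ⇒ -1351/1024
edge 13 of 15 (Blue): { -2 -3/2 -11/8 -43/32 -85/64 -169/128 -1351/1024 | -675/512 -337/256 -21/16 -5/4 -1 0 } ⇒ -2701/2048
edge 14 of 15 (Red): { -2 -3/2 -11/8 -43/32 -85/64 -169/128 -1351/1024 | -2701/2048 -675/512 -337/256 -21/16 -5/4 -1 0 } ⇒ -5403/4096
edge 15 of 15 (Blue): { -2 -3/2 -11/8 -43/32 -85/64 -169/128 -1351/1024 -5403/4096 | -2701/2048 -675/512 -337/256 -21/16 -5/4 -1 0 } ⇒ -10805/8192

-10805/8192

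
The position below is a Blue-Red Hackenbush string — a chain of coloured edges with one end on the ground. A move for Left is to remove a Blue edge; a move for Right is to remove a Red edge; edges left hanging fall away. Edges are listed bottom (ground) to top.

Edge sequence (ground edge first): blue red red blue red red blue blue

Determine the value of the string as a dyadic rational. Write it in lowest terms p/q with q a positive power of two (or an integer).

Recurse on prefixes of the 8-edge string blue red red blue red red blue blue:
edge 1 of 8 (blue): { 0 |  } => 1
edge 2 of 8 (red): { 0 | 1 } => 1/2
edge 3 of 8 (red): { 0 | 1/2,1 } => 1/4
edge 4 of 8 (blue): { 0,1/4 | 1/2,1 } => 3/8
edge 5 of 8 (red): { 0,1/4 | 3/8,1/2,1 } => 5/16
edge 6 of 8 (red): { 0,1/4 | 5/16,3/8,1/2,1 } => 9/32
edge 7 of 8 (blue): { 0,1/4,9/32 | 5/16,3/8,1/2,1 } => 19/64
edge 8 of 8 (blue): { 0,1/4,9/32,19/64 | 5/16,3/8,1/2,1 } => 39/128

39/128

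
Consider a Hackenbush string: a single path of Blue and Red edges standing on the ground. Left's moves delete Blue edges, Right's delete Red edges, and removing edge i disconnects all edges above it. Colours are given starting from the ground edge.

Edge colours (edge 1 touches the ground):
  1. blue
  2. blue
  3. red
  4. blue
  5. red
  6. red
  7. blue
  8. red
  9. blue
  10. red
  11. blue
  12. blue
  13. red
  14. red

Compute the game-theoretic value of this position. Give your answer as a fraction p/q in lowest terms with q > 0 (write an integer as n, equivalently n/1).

b: Left { 0 }, Right { · } gives simplest 1
bb: Left { 0, 1 }, Right { · } gives simplest 2
bbr: Left { 0, 1 }, Right { 2 } gives simplest 3/2
bbrb: Left { 0, 1, 3/2 }, Right { 2 } gives simplest 7/4
bbrbr: Left { 0, 1, 3/2 }, Right { 7/4, 2 } gives simplest 13/8
bbrbrr: Left { 0, 1, 3/2 }, Right { 13/8, 7/4, 2 } gives simplest 25/16
bbrbrrb: Left { 0, 1, 3/2, 25/16 }, Right { 13/8, 7/4, 2 } gives simplest 51/32
bbrbrrbr: Left { 0, 1, 3/2, 25/16 }, Right { 51/32, 13/8, 7/4, 2 } gives simplest 101/64
bbrbrrbrb: Left { 0, 1, 3/2, 25/16, 101/64 }, Right { 51/32, 13/8, 7/4, 2 } gives simplest 203/128
bbrbrrbrbr: Left { 0, 1, 3/2, 25/16, 101/64 }, Right { 203/128, 51/32, 13/8, 7/4, 2 } gives simplest 405/256
bbrbrrbrbrb: Left { 0, 1, 3/2, 25/16, 101/64, 405/256 }, Right { 203/128, 51/32, 13/8, 7/4, 2 } gives simplest 811/512
bbrbrrbrbrbb: Left { 0, 1, 3/2, 25/16, 101/64, 405/256, 811/512 }, Right { 203/128, 51/32, 13/8, 7/4, 2 } gives simplest 1623/1024
bbrbrrbrbrbbr: Left { 0, 1, 3/2, 25/16, 101/64, 405/256, 811/512 }, Right { 1623/1024, 203/128, 51/32, 13/8, 7/4, 2 } gives simplest 3245/2048
bbrbrrbrbrbbrr: Left { 0, 1, 3/2, 25/16, 101/64, 405/256, 811/512 }, Right { 3245/2048, 1623/1024, 203/128, 51/32, 13/8, 7/4, 2 } gives simplest 6489/4096

6489/4096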